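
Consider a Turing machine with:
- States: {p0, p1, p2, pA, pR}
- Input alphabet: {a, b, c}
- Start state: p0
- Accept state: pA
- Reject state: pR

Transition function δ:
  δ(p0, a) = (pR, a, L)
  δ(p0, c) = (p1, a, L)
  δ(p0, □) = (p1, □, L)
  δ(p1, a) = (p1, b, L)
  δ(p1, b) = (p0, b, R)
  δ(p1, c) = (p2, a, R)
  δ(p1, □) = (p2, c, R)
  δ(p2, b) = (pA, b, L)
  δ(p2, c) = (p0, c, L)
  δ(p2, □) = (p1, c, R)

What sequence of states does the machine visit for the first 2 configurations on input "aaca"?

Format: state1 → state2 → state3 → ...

Execution trace:
Initial: [p0]aaca
Step 1: δ(p0, a) = (pR, a, L) → [pR]□aaca

The machine reaches the reject state pR and halts.

State sequence: p0 → pR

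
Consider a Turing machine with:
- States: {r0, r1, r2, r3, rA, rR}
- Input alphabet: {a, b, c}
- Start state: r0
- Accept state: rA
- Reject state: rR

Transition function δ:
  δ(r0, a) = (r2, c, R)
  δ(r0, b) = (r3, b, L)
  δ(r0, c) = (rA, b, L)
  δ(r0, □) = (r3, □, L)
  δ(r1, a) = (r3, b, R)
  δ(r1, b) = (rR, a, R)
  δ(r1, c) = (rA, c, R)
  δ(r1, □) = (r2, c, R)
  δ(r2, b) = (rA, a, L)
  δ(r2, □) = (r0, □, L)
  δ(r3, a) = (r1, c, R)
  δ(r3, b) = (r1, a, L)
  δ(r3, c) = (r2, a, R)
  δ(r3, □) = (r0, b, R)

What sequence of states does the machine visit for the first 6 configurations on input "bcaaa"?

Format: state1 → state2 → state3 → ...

Execution trace:
Initial: [r0]bcaaa
Step 1: δ(r0, b) = (r3, b, L) → [r3]□bcaaa
Step 2: δ(r3, □) = (r0, b, R) → b[r0]bcaaa
Step 3: δ(r0, b) = (r3, b, L) → [r3]bbcaaa
Step 4: δ(r3, b) = (r1, a, L) → [r1]□abcaaa
Step 5: δ(r1, □) = (r2, c, R) → c[r2]abcaaa

No transition is defined for δ(r2, a). By convention the machine halts and rejects.

State sequence: r0 → r3 → r0 → r3 → r1 → r2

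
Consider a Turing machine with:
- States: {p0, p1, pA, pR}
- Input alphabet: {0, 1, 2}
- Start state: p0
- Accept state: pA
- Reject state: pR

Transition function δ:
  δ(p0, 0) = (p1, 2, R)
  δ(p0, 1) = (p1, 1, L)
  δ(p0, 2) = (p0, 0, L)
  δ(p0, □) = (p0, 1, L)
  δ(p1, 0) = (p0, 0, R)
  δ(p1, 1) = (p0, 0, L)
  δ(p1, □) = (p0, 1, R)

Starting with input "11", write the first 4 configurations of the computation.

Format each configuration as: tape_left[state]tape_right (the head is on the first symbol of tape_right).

Transitions applied:
Step 1: δ(p0, 1) = (p1, 1, L)
Step 2: δ(p1, □) = (p0, 1, R)
Step 3: δ(p0, 1) = (p1, 1, L)

The first 4 configurations are:
[p0]11 ⊢ [p1]□11 ⊢ 1[p0]11 ⊢ [p1]111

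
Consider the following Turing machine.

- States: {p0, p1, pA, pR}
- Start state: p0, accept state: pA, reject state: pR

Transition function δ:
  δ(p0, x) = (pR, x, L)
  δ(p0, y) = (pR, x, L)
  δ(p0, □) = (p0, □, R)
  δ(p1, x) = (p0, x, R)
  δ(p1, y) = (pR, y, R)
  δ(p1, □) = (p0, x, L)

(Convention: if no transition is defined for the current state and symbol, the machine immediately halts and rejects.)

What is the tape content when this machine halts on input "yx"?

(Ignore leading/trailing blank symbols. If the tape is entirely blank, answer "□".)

Execution trace:
Initial: [p0]yx
Step 1: δ(p0, y) = (pR, x, L) → [pR]□xx

The machine reaches the reject state pR and halts.

Final tape (ignoring leading/trailing blanks): xx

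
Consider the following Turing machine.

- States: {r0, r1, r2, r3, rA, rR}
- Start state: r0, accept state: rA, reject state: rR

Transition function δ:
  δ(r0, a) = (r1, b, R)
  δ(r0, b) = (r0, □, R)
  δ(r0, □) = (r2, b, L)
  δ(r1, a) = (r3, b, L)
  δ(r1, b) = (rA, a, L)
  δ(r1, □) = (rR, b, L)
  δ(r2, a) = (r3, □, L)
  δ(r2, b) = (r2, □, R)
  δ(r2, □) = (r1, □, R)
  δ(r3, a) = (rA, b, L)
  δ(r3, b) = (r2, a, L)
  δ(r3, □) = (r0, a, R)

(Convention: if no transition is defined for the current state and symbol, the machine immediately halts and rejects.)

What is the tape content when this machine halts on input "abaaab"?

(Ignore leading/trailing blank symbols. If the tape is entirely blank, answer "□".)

Execution trace:
Initial: [r0]abaaab
Step 1: δ(r0, a) = (r1, b, R) → b[r1]baaab
Step 2: δ(r1, b) = (rA, a, L) → [rA]baaaab

The machine reaches the accept state rA and halts.

Final tape (ignoring leading/trailing blanks): baaaab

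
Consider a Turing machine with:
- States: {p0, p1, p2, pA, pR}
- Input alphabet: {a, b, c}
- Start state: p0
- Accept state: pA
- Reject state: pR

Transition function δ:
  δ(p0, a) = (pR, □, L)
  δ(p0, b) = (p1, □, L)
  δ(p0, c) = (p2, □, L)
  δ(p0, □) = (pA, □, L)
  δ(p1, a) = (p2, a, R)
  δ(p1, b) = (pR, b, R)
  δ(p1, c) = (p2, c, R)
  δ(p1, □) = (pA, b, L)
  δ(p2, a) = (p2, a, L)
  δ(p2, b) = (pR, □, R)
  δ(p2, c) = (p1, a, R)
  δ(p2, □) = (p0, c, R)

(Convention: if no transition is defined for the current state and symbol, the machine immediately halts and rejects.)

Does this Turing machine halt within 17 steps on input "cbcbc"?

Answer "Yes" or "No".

Execution trace:
Initial: [p0]cbcbc
Step 1: δ(p0, c) = (p2, □, L) → [p2]□□bcbc
Step 2: δ(p2, □) = (p0, c, R) → c[p0]□bcbc
Step 3: δ(p0, □) = (pA, □, L) → [pA]c□bcbc

The machine reaches the accept state pA and halts.
The machine halted after 3 steps (within the 17-step bound).

Answer: Yes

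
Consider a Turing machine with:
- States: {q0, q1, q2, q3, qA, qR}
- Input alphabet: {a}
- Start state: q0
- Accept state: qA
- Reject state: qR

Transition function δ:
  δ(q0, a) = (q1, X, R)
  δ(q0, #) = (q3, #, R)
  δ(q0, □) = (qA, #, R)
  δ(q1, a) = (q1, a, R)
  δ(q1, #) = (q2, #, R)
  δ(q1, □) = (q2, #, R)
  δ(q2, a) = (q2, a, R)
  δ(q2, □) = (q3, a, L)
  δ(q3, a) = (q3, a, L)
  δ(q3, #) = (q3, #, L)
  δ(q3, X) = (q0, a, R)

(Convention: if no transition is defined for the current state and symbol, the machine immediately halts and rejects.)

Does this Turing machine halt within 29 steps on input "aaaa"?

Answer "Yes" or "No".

Execution trace:
Initial: [q0]aaaa
Step 1: δ(q0, a) = (q1, X, R) → X[q1]aaa
Step 2: δ(q1, a) = (q1, a, R) → Xa[q1]aa
Step 3: δ(q1, a) = (q1, a, R) → Xaa[q1]a
Step 4: δ(q1, a) = (q1, a, R) → Xaaa[q1]□
Step 5: δ(q1, □) = (q2, #, R) → Xaaa#[q2]□
Step 6: δ(q2, □) = (q3, a, L) → Xaaa[q3]#a
Step 7: δ(q3, #) = (q3, #, L) → Xaa[q3]a#a
Step 8: δ(q3, a) = (q3, a, L) → Xa[q3]aa#a
Step 9: δ(q3, a) = (q3, a, L) → X[q3]aaa#a
Step 10: δ(q3, a) = (q3, a, L) → [q3]Xaaa#a
Step 11: δ(q3, X) = (q0, a, R) → a[q0]aaa#a
Step 12: δ(q0, a) = (q1, X, R) → aX[q1]aa#a
Step 13: δ(q1, a) = (q1, a, R) → aXa[q1]a#a
Step 14: δ(q1, a) = (q1, a, R) → aXaa[q1]#a
Step 15: δ(q1, #) = (q2, #, R) → aXaa#[q2]a
Step 16: δ(q2, a) = (q2, a, R) → aXaa#a[q2]□
Step 17: δ(q2, □) = (q3, a, L) → aXaa#[q3]aa
Step 18: δ(q3, a) = (q3, a, L) → aXaa[q3]#aa
Step 19: δ(q3, #) = (q3, #, L) → aXa[q3]a#aa
Step 20: δ(q3, a) = (q3, a, L) → aX[q3]aa#aa
Step 21: δ(q3, a) = (q3, a, L) → a[q3]Xaa#aa
Step 22: δ(q3, X) = (q0, a, R) → aa[q0]aa#aa
Step 23: δ(q0, a) = (q1, X, R) → aaX[q1]a#aa
Step 24: δ(q1, a) = (q1, a, R) → aaXa[q1]#aa
Step 25: δ(q1, #) = (q2, #, R) → aaXa#[q2]aa
Step 26: δ(q2, a) = (q2, a, R) → aaXa#a[q2]a
Step 27: δ(q2, a) = (q2, a, R) → aaXa#aa[q2]□
Step 28: δ(q2, □) = (q3, a, L) → aaXa#a[q3]aa
Step 29: δ(q3, a) = (q3, a, L) → aaXa#[q3]aaa

The machine has not reached a halting state after 29 steps.
The machine did not halt within the 29-step bound.

Answer: No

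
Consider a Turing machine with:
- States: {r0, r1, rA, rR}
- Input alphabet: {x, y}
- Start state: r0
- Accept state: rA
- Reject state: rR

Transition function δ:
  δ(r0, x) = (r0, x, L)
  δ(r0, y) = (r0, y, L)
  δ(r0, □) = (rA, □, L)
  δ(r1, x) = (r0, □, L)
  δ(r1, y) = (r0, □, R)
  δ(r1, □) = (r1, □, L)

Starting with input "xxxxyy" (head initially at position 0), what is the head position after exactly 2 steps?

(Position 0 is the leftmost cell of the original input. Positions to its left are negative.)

Execution trace (head position shown):
Step 0: [r0]xxxxyy  (head at position 0)
Step 1: move left → [r0]□xxxxyy  (head at position -1)
Step 2: move left → [rA]□□xxxxyy  (head at position -2)

After 2 steps, the head is at position -2.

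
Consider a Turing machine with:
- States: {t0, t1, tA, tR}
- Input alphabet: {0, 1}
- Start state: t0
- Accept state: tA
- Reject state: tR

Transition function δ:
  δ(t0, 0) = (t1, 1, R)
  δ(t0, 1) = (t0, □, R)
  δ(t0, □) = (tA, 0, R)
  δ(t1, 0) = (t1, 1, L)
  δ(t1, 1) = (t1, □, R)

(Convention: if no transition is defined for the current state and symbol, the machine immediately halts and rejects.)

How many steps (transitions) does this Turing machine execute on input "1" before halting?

Execution trace:
Initial: [t0]1
Step 1: δ(t0, 1) = (t0, □, R) → □[t0]□
Step 2: δ(t0, □) = (tA, 0, R) → □0[tA]□

The machine reaches the accept state tA and halts.

The machine executed 2 steps before halting.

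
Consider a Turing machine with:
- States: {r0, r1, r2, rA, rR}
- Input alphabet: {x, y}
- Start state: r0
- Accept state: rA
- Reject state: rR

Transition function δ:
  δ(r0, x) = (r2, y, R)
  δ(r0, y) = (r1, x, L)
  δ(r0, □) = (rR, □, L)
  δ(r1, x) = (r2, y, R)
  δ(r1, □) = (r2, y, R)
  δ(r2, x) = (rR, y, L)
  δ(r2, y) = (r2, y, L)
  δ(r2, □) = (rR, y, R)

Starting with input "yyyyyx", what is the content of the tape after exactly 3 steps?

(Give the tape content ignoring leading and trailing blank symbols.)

Execution trace:
Initial: [r0]yyyyyx
Step 1: δ(r0, y) = (r1, x, L) → [r1]□xyyyyx
Step 2: δ(r1, □) = (r2, y, R) → y[r2]xyyyyx
Step 3: δ(r2, x) = (rR, y, L) → [rR]yyyyyyx

The machine reaches the reject state rR and halts.

After 3 steps, the tape (ignoring leading/trailing blanks) is: yyyyyyx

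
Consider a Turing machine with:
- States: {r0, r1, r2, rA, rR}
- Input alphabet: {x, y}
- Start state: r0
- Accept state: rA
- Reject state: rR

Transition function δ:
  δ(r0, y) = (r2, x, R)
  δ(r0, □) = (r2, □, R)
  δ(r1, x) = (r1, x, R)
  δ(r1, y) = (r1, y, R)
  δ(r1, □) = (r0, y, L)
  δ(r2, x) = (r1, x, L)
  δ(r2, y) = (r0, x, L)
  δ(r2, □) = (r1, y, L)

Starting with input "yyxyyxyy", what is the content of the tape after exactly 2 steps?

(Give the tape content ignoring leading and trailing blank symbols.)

Execution trace:
Initial: [r0]yyxyyxyy
Step 1: δ(r0, y) = (r2, x, R) → x[r2]yxyyxyy
Step 2: δ(r2, y) = (r0, x, L) → [r0]xxxyyxyy

No transition is defined for δ(r0, x). By convention the machine halts and rejects.

After 2 steps, the tape (ignoring leading/trailing blanks) is: xxxyyxyy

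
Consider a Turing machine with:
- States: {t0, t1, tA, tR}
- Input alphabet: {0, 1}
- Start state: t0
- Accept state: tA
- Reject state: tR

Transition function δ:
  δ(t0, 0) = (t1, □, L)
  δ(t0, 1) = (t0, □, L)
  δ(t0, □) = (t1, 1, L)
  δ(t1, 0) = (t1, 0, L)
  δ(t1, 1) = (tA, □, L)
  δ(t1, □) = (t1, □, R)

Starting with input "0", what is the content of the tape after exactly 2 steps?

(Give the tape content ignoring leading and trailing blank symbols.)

Execution trace:
Initial: [t0]0
Step 1: δ(t0, 0) = (t1, □, L) → [t1]□□
Step 2: δ(t1, □) = (t1, □, R) → □[t1]□

After 2 steps, the tape (ignoring leading/trailing blanks) is: □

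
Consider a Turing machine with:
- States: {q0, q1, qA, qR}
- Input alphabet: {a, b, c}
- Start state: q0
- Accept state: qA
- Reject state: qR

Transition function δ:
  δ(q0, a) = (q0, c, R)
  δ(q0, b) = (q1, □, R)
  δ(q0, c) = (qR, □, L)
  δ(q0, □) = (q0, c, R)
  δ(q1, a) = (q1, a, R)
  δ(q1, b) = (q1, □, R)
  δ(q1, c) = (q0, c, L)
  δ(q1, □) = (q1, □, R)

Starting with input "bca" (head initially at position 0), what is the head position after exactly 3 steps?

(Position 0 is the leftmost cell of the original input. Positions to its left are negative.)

Execution trace (head position shown):
Step 0: [q0]bca  (head at position 0)
Step 1: move right → □[q1]ca  (head at position 1)
Step 2: move left → [q0]□ca  (head at position 0)
Step 3: move right → c[q0]ca  (head at position 1)

After 3 steps, the head is at position 1.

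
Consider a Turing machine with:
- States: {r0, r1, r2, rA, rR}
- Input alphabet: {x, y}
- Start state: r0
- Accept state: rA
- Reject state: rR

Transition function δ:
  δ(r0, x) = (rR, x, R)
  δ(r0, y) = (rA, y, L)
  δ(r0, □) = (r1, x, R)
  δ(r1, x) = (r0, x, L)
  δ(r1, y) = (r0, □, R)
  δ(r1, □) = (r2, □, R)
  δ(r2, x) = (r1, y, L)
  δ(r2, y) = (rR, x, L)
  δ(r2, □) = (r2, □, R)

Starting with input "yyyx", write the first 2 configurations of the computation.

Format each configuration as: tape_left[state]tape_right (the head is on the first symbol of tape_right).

Transitions applied:
Step 1: δ(r0, y) = (rA, y, L)

The first 2 configurations are:
[r0]yyyx ⊢ [rA]□yyyx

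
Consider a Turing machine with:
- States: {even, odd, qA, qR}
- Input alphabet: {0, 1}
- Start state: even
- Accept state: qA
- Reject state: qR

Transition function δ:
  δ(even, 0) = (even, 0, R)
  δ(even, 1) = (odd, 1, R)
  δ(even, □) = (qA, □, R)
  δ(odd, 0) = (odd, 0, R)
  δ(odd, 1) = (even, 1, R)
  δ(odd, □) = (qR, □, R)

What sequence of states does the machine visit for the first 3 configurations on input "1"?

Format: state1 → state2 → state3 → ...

Execution trace:
Initial: [even]1
Step 1: δ(even, 1) = (odd, 1, R) → 1[odd]□
Step 2: δ(odd, □) = (qR, □, R) → 1□[qR]□

The machine reaches the reject state qR and halts.

State sequence: even → odd → qR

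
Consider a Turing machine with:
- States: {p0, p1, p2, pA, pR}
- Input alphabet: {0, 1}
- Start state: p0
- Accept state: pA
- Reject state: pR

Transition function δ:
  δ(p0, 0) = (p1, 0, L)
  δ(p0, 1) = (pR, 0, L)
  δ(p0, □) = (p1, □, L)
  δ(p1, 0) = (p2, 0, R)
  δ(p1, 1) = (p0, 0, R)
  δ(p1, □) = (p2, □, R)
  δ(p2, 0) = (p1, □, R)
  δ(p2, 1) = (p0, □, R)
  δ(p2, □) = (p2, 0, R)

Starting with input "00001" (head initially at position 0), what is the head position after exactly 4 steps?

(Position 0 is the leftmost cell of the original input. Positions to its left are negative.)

Execution trace (head position shown):
Step 0: [p0]00001  (head at position 0)
Step 1: move left → [p1]□00001  (head at position -1)
Step 2: move right → □[p2]00001  (head at position 0)
Step 3: move right → □□[p1]0001  (head at position 1)
Step 4: move right → □□0[p2]001  (head at position 2)

After 4 steps, the head is at position 2.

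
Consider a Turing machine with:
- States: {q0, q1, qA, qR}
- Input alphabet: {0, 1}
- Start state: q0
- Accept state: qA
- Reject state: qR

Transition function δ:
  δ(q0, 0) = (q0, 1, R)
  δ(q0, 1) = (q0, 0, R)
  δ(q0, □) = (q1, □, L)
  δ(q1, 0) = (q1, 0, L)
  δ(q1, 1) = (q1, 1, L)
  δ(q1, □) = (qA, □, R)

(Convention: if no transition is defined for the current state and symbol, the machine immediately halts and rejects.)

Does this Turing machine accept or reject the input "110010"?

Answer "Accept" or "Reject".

Execution trace:
Initial: [q0]110010
Step 1: δ(q0, 1) = (q0, 0, R) → 0[q0]10010
Step 2: δ(q0, 1) = (q0, 0, R) → 00[q0]0010
Step 3: δ(q0, 0) = (q0, 1, R) → 001[q0]010
Step 4: δ(q0, 0) = (q0, 1, R) → 0011[q0]10
Step 5: δ(q0, 1) = (q0, 0, R) → 00110[q0]0
Step 6: δ(q0, 0) = (q0, 1, R) → 001101[q0]□
Step 7: δ(q0, □) = (q1, □, L) → 00110[q1]1□
Step 8: δ(q1, 1) = (q1, 1, L) → 0011[q1]01□
Step 9: δ(q1, 0) = (q1, 0, L) → 001[q1]101□
Step 10: δ(q1, 1) = (q1, 1, L) → 00[q1]1101□
Step 11: δ(q1, 1) = (q1, 1, L) → 0[q1]01101□
Step 12: δ(q1, 0) = (q1, 0, L) → [q1]001101□
Step 13: δ(q1, 0) = (q1, 0, L) → [q1]□001101□
Step 14: δ(q1, □) = (qA, □, R) → □[qA]001101□

The machine reaches the accept state qA and halts.

Answer: Accept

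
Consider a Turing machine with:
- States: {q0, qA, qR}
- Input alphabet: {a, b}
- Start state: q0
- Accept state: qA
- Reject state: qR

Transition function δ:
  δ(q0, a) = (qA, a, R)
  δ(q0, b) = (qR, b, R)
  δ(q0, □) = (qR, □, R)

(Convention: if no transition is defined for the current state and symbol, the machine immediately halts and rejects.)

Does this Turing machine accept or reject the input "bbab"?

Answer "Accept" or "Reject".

Execution trace:
Initial: [q0]bbab
Step 1: δ(q0, b) = (qR, b, R) → b[qR]bab

The machine reaches the reject state qR and halts.

Answer: Reject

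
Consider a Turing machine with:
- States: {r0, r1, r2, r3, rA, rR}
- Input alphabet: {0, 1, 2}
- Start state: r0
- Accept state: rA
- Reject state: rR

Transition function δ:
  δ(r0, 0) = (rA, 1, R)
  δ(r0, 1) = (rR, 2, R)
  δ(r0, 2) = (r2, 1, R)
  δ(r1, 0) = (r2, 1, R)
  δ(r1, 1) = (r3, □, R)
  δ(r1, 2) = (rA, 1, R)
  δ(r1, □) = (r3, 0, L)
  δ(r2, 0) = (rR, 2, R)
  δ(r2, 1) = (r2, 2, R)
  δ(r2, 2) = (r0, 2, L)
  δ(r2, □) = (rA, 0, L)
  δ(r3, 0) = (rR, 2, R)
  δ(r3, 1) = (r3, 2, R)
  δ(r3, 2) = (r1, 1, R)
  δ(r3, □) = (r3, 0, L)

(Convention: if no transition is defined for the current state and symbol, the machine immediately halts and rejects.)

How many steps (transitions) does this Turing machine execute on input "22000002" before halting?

Execution trace:
Initial: [r0]22000002
Step 1: δ(r0, 2) = (r2, 1, R) → 1[r2]2000002
Step 2: δ(r2, 2) = (r0, 2, L) → [r0]12000002
Step 3: δ(r0, 1) = (rR, 2, R) → 2[rR]2000002

The machine reaches the reject state rR and halts.

The machine executed 3 steps before halting.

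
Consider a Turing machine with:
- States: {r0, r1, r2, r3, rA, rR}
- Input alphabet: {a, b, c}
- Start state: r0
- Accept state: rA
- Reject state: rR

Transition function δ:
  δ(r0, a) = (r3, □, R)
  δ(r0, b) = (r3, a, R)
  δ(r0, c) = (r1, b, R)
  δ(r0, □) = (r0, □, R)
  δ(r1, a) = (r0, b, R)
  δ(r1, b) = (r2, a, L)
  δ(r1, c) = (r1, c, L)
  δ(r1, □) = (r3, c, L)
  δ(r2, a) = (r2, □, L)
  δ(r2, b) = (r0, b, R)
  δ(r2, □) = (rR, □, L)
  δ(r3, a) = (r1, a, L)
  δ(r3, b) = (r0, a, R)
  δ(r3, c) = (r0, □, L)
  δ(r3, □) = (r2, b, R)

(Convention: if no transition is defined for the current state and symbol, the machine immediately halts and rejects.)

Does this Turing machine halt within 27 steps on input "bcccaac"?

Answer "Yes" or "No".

Execution trace:
Initial: [r0]bcccaac
Step 1: δ(r0, b) = (r3, a, R) → a[r3]cccaac
Step 2: δ(r3, c) = (r0, □, L) → [r0]a□ccaac
Step 3: δ(r0, a) = (r3, □, R) → □[r3]□ccaac
Step 4: δ(r3, □) = (r2, b, R) → □b[r2]ccaac

No transition is defined for δ(r2, c). By convention the machine halts and rejects.
The machine halted after 4 steps (within the 27-step bound).

Answer: Yes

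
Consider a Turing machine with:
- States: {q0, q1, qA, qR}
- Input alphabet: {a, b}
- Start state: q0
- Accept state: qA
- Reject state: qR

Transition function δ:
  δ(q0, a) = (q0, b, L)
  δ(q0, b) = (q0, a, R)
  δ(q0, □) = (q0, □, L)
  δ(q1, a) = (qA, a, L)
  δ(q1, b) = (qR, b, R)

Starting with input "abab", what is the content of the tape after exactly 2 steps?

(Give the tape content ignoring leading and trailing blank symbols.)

Execution trace:
Initial: [q0]abab
Step 1: δ(q0, a) = (q0, b, L) → [q0]□bbab
Step 2: δ(q0, □) = (q0, □, L) → [q0]□□bbab

After 2 steps, the tape (ignoring leading/trailing blanks) is: bbab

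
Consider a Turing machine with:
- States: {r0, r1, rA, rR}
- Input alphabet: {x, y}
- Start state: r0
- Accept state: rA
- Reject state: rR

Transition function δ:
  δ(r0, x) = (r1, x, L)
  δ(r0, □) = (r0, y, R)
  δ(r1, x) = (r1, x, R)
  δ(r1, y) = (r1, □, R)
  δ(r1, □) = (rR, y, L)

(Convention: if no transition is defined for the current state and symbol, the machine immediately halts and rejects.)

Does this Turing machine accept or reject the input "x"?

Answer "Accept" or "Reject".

Execution trace:
Initial: [r0]x
Step 1: δ(r0, x) = (r1, x, L) → [r1]□x
Step 2: δ(r1, □) = (rR, y, L) → [rR]□yx

The machine reaches the reject state rR and halts.

Answer: Reject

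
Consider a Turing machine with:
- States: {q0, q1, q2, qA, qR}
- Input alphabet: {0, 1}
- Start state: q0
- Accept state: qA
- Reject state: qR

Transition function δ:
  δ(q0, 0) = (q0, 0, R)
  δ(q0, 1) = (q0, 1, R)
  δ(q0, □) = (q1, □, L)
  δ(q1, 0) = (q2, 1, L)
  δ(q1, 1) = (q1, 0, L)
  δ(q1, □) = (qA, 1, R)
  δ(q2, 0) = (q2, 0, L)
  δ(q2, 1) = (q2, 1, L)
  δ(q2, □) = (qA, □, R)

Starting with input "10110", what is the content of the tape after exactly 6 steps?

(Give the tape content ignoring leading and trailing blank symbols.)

Execution trace:
Initial: [q0]10110
Step 1: δ(q0, 1) = (q0, 1, R) → 1[q0]0110
Step 2: δ(q0, 0) = (q0, 0, R) → 10[q0]110
Step 3: δ(q0, 1) = (q0, 1, R) → 101[q0]10
Step 4: δ(q0, 1) = (q0, 1, R) → 1011[q0]0
Step 5: δ(q0, 0) = (q0, 0, R) → 10110[q0]□
Step 6: δ(q0, □) = (q1, □, L) → 1011[q1]0□

After 6 steps, the tape (ignoring leading/trailing blanks) is: 10110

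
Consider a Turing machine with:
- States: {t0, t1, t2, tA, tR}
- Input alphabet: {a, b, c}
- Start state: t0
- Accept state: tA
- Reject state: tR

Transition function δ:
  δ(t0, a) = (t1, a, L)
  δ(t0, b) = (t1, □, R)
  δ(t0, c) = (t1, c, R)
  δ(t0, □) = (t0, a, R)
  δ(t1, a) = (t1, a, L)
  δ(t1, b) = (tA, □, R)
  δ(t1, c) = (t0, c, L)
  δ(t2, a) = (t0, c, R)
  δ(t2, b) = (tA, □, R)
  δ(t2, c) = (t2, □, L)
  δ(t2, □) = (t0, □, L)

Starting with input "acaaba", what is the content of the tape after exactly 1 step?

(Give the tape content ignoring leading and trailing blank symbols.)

Execution trace:
Initial: [t0]acaaba
Step 1: δ(t0, a) = (t1, a, L) → [t1]□acaaba

No transition is defined for δ(t1, □). By convention the machine halts and rejects.

After 1 step, the tape (ignoring leading/trailing blanks) is: acaaba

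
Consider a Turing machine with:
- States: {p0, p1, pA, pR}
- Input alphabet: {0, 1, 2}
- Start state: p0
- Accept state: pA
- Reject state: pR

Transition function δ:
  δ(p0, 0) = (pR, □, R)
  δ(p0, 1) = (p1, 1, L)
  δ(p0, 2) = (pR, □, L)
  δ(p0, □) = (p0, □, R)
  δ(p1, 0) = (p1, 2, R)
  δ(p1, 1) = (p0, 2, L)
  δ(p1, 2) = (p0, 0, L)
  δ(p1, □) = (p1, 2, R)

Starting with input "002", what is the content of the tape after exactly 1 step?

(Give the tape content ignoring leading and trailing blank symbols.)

Execution trace:
Initial: [p0]002
Step 1: δ(p0, 0) = (pR, □, R) → □[pR]02

The machine reaches the reject state pR and halts.

After 1 step, the tape (ignoring leading/trailing blanks) is: 02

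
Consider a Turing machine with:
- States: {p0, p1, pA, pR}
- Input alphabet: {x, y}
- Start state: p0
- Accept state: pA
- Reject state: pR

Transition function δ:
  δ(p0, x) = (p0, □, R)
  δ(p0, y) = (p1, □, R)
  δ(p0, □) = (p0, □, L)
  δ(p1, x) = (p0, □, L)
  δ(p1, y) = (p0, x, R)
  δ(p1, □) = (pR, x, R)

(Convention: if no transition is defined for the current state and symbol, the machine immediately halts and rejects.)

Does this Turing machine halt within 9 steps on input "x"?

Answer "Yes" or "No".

Execution trace:
Initial: [p0]x
Step 1: δ(p0, x) = (p0, □, R) → □[p0]□
Step 2: δ(p0, □) = (p0, □, L) → [p0]□□
Step 3: δ(p0, □) = (p0, □, L) → [p0]□□□
Step 4: δ(p0, □) = (p0, □, L) → [p0]□□□□
Step 5: δ(p0, □) = (p0, □, L) → [p0]□□□□□
Step 6: δ(p0, □) = (p0, □, L) → [p0]□□□□□□
Step 7: δ(p0, □) = (p0, □, L) → [p0]□□□□□□□
Step 8: δ(p0, □) = (p0, □, L) → [p0]□□□□□□□□
Step 9: δ(p0, □) = (p0, □, L) → [p0]□□□□□□□□□

The machine has not reached a halting state after 9 steps.
The machine did not halt within the 9-step bound.

Answer: No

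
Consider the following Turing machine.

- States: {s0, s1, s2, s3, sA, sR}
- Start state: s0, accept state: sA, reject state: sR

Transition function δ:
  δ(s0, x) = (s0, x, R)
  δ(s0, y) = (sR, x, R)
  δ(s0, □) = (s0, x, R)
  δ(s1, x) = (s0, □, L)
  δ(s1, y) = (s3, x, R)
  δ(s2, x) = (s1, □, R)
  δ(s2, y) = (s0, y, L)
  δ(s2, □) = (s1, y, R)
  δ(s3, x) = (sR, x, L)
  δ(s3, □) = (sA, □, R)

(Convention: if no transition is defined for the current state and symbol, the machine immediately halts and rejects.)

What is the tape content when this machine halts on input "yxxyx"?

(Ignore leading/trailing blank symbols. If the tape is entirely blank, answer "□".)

Execution trace:
Initial: [s0]yxxyx
Step 1: δ(s0, y) = (sR, x, R) → x[sR]xxyx

The machine reaches the reject state sR and halts.

Final tape (ignoring leading/trailing blanks): xxxyx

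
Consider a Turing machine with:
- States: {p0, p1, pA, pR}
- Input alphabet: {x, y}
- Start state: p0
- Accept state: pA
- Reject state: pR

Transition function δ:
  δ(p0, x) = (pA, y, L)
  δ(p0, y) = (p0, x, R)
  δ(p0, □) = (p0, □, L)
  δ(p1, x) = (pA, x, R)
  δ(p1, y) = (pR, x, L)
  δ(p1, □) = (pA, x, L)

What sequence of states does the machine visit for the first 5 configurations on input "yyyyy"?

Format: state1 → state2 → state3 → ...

Execution trace:
Initial: [p0]yyyyy
Step 1: δ(p0, y) = (p0, x, R) → x[p0]yyyy
Step 2: δ(p0, y) = (p0, x, R) → xx[p0]yyy
Step 3: δ(p0, y) = (p0, x, R) → xxx[p0]yy
Step 4: δ(p0, y) = (p0, x, R) → xxxx[p0]y

State sequence: p0 → p0 → p0 → p0 → p0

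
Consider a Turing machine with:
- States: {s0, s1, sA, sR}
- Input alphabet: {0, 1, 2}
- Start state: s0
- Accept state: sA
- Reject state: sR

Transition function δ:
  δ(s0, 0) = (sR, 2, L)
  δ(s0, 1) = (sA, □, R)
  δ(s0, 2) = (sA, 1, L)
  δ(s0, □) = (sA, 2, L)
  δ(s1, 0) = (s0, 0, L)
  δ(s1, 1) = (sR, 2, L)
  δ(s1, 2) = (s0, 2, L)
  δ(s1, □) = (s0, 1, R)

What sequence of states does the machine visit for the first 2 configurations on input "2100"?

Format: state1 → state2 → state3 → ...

Execution trace:
Initial: [s0]2100
Step 1: δ(s0, 2) = (sA, 1, L) → [sA]□1100

The machine reaches the accept state sA and halts.

State sequence: s0 → sA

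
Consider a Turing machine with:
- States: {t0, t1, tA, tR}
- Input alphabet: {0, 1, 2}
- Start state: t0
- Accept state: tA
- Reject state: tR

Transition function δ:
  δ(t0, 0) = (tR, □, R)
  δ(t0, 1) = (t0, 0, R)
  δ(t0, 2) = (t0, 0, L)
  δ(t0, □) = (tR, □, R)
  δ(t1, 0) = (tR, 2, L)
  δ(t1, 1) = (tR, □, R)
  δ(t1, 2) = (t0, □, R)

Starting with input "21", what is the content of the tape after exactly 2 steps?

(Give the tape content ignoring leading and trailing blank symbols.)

Execution trace:
Initial: [t0]21
Step 1: δ(t0, 2) = (t0, 0, L) → [t0]□01
Step 2: δ(t0, □) = (tR, □, R) → □[tR]01

The machine reaches the reject state tR and halts.

After 2 steps, the tape (ignoring leading/trailing blanks) is: 01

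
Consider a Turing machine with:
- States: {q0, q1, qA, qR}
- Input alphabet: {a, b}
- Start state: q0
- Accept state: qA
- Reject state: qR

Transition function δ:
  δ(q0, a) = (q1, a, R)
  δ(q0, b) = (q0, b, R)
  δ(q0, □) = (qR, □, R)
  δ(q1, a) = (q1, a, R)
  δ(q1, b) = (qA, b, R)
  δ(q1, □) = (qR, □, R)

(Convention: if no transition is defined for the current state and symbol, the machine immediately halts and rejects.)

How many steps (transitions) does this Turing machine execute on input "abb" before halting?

Execution trace:
Initial: [q0]abb
Step 1: δ(q0, a) = (q1, a, R) → a[q1]bb
Step 2: δ(q1, b) = (qA, b, R) → ab[qA]b

The machine reaches the accept state qA and halts.

The machine executed 2 steps before halting.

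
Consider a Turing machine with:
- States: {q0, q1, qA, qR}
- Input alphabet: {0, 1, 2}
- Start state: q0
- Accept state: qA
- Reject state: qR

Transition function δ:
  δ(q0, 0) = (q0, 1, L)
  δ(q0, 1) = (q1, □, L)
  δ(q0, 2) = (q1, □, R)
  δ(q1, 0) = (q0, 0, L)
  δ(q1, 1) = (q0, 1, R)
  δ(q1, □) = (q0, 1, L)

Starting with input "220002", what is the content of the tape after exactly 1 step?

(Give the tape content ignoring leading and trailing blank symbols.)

Execution trace:
Initial: [q0]220002
Step 1: δ(q0, 2) = (q1, □, R) → □[q1]20002

No transition is defined for δ(q1, 2). By convention the machine halts and rejects.

After 1 step, the tape (ignoring leading/trailing blanks) is: 20002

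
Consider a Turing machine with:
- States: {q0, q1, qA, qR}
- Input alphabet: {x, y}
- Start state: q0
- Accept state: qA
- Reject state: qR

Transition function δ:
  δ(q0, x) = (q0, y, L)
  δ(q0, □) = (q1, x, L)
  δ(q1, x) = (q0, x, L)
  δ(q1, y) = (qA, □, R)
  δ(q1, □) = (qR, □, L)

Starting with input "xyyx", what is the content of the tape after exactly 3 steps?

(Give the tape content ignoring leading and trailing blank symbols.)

Execution trace:
Initial: [q0]xyyx
Step 1: δ(q0, x) = (q0, y, L) → [q0]□yyyx
Step 2: δ(q0, □) = (q1, x, L) → [q1]□xyyyx
Step 3: δ(q1, □) = (qR, □, L) → [qR]□□xyyyx

The machine reaches the reject state qR and halts.

After 3 steps, the tape (ignoring leading/trailing blanks) is: xyyyx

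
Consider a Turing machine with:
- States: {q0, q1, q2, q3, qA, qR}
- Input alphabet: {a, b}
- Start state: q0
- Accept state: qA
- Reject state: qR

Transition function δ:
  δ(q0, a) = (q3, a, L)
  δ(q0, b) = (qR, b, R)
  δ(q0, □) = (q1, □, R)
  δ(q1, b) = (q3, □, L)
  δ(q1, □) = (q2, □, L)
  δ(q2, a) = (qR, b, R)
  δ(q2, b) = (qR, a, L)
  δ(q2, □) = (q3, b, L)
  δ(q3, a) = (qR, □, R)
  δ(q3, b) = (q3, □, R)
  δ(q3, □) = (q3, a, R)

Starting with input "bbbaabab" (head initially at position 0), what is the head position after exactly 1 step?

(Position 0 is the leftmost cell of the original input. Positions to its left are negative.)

Execution trace (head position shown):
Step 0: [q0]bbbaabab  (head at position 0)
Step 1: move right → b[qR]bbaabab  (head at position 1)

After 1 step, the head is at position 1.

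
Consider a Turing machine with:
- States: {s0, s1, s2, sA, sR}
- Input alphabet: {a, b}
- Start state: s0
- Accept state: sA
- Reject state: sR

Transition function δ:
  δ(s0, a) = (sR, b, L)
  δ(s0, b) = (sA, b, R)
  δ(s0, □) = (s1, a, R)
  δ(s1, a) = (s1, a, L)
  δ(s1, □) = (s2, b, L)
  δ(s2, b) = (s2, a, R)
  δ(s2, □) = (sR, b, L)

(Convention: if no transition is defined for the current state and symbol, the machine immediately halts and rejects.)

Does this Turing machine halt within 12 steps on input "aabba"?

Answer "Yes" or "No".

Execution trace:
Initial: [s0]aabba
Step 1: δ(s0, a) = (sR, b, L) → [sR]□babba

The machine reaches the reject state sR and halts.
The machine halted after 1 step (within the 12-step bound).

Answer: Yes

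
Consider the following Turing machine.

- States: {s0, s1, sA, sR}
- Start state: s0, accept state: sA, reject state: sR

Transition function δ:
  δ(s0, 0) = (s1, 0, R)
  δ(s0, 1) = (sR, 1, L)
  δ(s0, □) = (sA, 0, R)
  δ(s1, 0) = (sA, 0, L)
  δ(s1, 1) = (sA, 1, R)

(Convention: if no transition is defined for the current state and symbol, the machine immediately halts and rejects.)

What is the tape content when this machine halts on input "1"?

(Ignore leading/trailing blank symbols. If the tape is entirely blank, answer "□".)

Execution trace:
Initial: [s0]1
Step 1: δ(s0, 1) = (sR, 1, L) → [sR]□1

The machine reaches the reject state sR and halts.

Final tape (ignoring leading/trailing blanks): 1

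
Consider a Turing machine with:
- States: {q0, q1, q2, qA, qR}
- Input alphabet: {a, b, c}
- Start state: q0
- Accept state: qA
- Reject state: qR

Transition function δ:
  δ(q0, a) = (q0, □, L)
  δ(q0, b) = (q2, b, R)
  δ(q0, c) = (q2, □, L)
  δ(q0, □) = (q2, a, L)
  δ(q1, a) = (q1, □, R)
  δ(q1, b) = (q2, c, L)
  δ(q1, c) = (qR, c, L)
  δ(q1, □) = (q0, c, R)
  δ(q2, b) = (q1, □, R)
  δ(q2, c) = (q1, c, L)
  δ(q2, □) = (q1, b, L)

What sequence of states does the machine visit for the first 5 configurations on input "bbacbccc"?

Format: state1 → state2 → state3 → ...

Execution trace:
Initial: [q0]bbacbccc
Step 1: δ(q0, b) = (q2, b, R) → b[q2]bacbccc
Step 2: δ(q2, b) = (q1, □, R) → b□[q1]acbccc
Step 3: δ(q1, a) = (q1, □, R) → b□□[q1]cbccc
Step 4: δ(q1, c) = (qR, c, L) → b□[qR]□cbccc

The machine reaches the reject state qR and halts.

State sequence: q0 → q2 → q1 → q1 → qR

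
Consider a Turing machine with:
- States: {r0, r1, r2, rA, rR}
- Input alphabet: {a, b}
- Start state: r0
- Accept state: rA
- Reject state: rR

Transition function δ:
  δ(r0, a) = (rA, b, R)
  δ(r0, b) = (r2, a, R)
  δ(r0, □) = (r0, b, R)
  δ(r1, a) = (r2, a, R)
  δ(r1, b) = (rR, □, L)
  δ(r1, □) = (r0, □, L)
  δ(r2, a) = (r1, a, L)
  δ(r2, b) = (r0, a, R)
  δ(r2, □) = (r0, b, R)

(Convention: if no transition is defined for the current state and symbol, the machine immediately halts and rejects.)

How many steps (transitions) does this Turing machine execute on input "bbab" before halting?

Execution trace:
Initial: [r0]bbab
Step 1: δ(r0, b) = (r2, a, R) → a[r2]bab
Step 2: δ(r2, b) = (r0, a, R) → aa[r0]ab
Step 3: δ(r0, a) = (rA, b, R) → aab[rA]b

The machine reaches the accept state rA and halts.

The machine executed 3 steps before halting.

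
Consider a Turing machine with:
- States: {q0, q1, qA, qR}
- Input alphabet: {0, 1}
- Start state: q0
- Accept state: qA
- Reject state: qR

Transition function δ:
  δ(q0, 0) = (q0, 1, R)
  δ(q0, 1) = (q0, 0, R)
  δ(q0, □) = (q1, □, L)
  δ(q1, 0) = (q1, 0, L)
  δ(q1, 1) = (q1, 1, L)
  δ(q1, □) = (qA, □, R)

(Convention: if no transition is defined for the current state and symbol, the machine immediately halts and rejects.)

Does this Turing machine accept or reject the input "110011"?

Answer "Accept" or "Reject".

Execution trace:
Initial: [q0]110011
Step 1: δ(q0, 1) = (q0, 0, R) → 0[q0]10011
Step 2: δ(q0, 1) = (q0, 0, R) → 00[q0]0011
Step 3: δ(q0, 0) = (q0, 1, R) → 001[q0]011
Step 4: δ(q0, 0) = (q0, 1, R) → 0011[q0]11
Step 5: δ(q0, 1) = (q0, 0, R) → 00110[q0]1
Step 6: δ(q0, 1) = (q0, 0, R) → 001100[q0]□
Step 7: δ(q0, □) = (q1, □, L) → 00110[q1]0□
Step 8: δ(q1, 0) = (q1, 0, L) → 0011[q1]00□
Step 9: δ(q1, 0) = (q1, 0, L) → 001[q1]100□
Step 10: δ(q1, 1) = (q1, 1, L) → 00[q1]1100□
Step 11: δ(q1, 1) = (q1, 1, L) → 0[q1]01100□
Step 12: δ(q1, 0) = (q1, 0, L) → [q1]001100□
Step 13: δ(q1, 0) = (q1, 0, L) → [q1]□001100□
Step 14: δ(q1, □) = (qA, □, R) → □[qA]001100□

The machine reaches the accept state qA and halts.

Answer: Accept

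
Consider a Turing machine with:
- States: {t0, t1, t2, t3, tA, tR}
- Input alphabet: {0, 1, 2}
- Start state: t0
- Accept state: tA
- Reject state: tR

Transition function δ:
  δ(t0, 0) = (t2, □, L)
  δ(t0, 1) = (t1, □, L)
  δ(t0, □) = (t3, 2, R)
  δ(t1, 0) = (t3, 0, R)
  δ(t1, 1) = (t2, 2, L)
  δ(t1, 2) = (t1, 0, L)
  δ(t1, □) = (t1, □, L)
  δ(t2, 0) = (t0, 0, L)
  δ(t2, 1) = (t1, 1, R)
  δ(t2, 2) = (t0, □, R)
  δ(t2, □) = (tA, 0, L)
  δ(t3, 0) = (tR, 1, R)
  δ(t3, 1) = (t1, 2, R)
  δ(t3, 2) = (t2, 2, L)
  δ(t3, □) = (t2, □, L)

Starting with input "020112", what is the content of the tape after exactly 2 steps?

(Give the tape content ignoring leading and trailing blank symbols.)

Execution trace:
Initial: [t0]020112
Step 1: δ(t0, 0) = (t2, □, L) → [t2]□□20112
Step 2: δ(t2, □) = (tA, 0, L) → [tA]□0□20112

The machine reaches the accept state tA and halts.

After 2 steps, the tape (ignoring leading/trailing blanks) is: 0□20112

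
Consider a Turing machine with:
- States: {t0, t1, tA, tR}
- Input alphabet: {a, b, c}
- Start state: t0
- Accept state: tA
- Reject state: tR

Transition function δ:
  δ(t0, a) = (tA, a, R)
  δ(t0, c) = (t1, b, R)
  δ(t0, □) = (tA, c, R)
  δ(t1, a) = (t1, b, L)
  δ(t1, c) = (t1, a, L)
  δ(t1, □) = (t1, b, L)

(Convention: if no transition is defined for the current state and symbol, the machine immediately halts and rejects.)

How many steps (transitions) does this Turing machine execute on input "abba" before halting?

Execution trace:
Initial: [t0]abba
Step 1: δ(t0, a) = (tA, a, R) → a[tA]bba

The machine reaches the accept state tA and halts.

The machine executed 1 step before halting.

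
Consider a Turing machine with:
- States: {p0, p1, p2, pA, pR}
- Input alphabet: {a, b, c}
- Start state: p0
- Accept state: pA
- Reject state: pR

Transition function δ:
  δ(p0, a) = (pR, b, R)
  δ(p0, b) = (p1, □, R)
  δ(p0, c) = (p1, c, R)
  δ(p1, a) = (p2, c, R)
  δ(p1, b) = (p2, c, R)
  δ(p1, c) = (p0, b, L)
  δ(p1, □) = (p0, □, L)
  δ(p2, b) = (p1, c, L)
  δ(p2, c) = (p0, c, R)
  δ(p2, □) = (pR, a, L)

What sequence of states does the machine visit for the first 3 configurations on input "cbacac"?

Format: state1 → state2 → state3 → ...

Execution trace:
Initial: [p0]cbacac
Step 1: δ(p0, c) = (p1, c, R) → c[p1]bacac
Step 2: δ(p1, b) = (p2, c, R) → cc[p2]acac

No transition is defined for δ(p2, a). By convention the machine halts and rejects.

State sequence: p0 → p1 → p2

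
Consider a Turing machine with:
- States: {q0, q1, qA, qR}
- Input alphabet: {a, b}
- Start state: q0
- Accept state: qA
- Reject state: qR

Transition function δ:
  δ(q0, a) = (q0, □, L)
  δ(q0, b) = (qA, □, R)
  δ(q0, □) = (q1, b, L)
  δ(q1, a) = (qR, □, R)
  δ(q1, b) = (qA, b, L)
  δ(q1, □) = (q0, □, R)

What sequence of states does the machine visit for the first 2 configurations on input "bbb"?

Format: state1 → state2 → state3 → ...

Execution trace:
Initial: [q0]bbb
Step 1: δ(q0, b) = (qA, □, R) → □[qA]bb

The machine reaches the accept state qA and halts.

State sequence: q0 → qA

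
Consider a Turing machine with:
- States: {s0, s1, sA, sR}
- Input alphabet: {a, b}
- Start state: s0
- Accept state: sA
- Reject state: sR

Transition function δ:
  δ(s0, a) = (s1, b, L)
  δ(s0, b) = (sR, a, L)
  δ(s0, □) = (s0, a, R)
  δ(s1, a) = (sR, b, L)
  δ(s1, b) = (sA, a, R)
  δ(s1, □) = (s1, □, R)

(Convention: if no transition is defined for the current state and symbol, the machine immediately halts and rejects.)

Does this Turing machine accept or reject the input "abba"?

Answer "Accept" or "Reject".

Execution trace:
Initial: [s0]abba
Step 1: δ(s0, a) = (s1, b, L) → [s1]□bbba
Step 2: δ(s1, □) = (s1, □, R) → □[s1]bbba
Step 3: δ(s1, b) = (sA, a, R) → □a[sA]bba

The machine reaches the accept state sA and halts.

Answer: Accept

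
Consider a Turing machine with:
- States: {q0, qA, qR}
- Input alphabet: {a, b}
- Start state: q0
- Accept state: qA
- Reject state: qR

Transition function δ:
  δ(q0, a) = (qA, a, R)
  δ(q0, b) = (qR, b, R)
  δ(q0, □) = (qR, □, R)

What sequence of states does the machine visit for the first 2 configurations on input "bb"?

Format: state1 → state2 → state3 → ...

Execution trace:
Initial: [q0]bb
Step 1: δ(q0, b) = (qR, b, R) → b[qR]b

The machine reaches the reject state qR and halts.

State sequence: q0 → qR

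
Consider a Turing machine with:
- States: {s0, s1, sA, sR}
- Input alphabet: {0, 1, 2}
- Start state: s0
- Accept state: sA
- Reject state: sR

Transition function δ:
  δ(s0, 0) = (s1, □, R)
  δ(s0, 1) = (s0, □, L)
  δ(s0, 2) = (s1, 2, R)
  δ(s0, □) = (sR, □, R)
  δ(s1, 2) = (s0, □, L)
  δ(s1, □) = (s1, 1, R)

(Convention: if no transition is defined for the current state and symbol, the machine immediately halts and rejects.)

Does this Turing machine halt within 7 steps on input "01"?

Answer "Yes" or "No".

Execution trace:
Initial: [s0]01
Step 1: δ(s0, 0) = (s1, □, R) → □[s1]1

No transition is defined for δ(s1, 1). By convention the machine halts and rejects.
The machine halted after 1 step (within the 7-step bound).

Answer: Yes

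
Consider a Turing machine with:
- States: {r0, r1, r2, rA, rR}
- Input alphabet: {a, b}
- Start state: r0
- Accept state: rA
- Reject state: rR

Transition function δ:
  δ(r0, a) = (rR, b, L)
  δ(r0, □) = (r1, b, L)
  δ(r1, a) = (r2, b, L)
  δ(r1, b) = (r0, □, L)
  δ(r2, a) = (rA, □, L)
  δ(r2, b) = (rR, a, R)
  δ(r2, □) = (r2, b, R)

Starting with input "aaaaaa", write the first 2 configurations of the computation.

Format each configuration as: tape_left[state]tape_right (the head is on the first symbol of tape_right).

Transitions applied:
Step 1: δ(r0, a) = (rR, b, L)

The first 2 configurations are:
[r0]aaaaaa ⊢ [rR]□baaaaa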